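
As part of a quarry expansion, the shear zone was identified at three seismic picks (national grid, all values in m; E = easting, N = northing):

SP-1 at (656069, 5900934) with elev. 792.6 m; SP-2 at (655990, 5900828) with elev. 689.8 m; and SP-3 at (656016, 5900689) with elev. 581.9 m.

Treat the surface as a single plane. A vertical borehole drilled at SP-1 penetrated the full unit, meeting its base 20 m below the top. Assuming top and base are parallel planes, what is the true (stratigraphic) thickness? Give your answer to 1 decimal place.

15.3 m

Let the plane be z = a·E + b·N + c.
SP-2−SP-1: −79a − 106b = −102.8;  SP-3−SP-1: −53a − 245b = −210.7.
Solving gives a = 0.20760, b = 0.81509.
|∇z| = √(a²+b²) = 0.84111, so dip δ = arctan(0.84111) = 40.07°.
True thickness = vertical thickness × cos δ = 20 × cos 40.07° = 15.3 m.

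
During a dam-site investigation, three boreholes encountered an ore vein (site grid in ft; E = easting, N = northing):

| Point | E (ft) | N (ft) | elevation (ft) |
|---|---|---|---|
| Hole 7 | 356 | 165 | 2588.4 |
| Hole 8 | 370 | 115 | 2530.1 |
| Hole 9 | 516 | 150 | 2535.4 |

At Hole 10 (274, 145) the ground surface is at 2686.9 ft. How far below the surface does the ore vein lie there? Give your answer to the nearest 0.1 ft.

101.9 ft

Let the plane be z = a·E + b·N + c.
Hole 8−Hole 7: 14a − 50b = −58.3;  Hole 9−Hole 7: 160a − 15b = −53.
Solving gives a = −0.22792, b = 1.10218.
Then c = 2588.4 − a·356 − b·165 = 2487.68.
At (274, 145): z_contact = −62.45 + 159.82 + 2487.68 = 2585.05 ft.
Depth below ground = 2686.9 − 2585.05 = 101.9 ft.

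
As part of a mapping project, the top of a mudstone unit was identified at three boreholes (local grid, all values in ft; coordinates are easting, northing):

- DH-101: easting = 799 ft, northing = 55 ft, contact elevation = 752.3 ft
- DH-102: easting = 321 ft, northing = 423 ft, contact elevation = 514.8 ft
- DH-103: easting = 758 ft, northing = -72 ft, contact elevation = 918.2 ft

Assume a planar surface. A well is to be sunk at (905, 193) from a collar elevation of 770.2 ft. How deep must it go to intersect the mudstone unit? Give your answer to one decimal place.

223.2 ft

Let the plane be z = a·easting + b·northing + c.
DH-102−DH-101: −478a + 368b = −237.5;  DH-103−DH-101: −41a − 127b = 165.9.
Solving gives a = −0.40753, b = −1.17473.
Then c = 752.3 − a·799 − b·55 = 1142.53.
At (905, 193): z_contact = −368.82 − 226.72 + 1142.53 = 546.99 ft.
Depth below ground = 770.2 − 546.99 = 223.2 ft.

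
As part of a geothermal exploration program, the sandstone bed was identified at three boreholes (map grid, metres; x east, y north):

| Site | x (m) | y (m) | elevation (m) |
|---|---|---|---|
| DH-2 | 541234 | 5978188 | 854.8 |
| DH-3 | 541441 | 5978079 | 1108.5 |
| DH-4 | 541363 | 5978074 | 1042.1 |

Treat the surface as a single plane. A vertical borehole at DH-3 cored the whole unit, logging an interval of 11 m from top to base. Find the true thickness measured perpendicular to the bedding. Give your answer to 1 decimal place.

7.4 m

Two edge vectors: DH-2→DH-3 = (207, -109, 253.7), DH-2→DH-4 = (129, -114, 187.3).
Normal n = (DH-2→DH-3) × (DH-2→DH-4) = (8506.1, -6043.8, -9537).
So ∂z/∂x = −n_x/n_z = 0.89191 and ∂z/∂y = −n_y/n_z = −0.63372.
|∇z| = √(a²+b²) = 1.09412, so dip δ = arctan(1.09412) = 47.57°.
True thickness = vertical thickness × cos δ = 11 × cos 47.57° = 7.4 m.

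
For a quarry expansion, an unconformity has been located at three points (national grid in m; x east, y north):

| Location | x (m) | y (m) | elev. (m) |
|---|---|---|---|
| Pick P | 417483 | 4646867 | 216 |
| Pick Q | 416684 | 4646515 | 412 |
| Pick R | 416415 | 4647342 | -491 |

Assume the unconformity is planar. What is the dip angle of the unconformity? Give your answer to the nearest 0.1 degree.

Let the plane be z = a·x + b·y + c.
Pick Q−Pick P: −799a − 352b = 196;  Pick R−Pick P: −1068a + 475b = −707.
Solving gives a = 0.20618, b = −1.02483.
Gradient magnitude |∇z| = √(a² + b²) = √(0.04251 + 1.05028) = 1.04537.
True dip = arctan(1.04537) = 46.3°, dipping toward NNW (azimuth ≈ 349°).

46.3°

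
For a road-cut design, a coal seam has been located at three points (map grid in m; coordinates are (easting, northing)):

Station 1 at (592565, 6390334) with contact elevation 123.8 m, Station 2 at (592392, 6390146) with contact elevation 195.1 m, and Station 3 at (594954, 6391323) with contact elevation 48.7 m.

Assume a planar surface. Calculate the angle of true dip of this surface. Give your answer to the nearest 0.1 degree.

31.0°

Let the plane be z = a·E + b·N + c.
Station 2−Station 1: −173a − 188b = 71.3;  Station 3−Station 1: 2389a + 989b = −75.1.
Solving gives a = 0.20284, b = −0.56591.
Gradient magnitude |∇z| = √(a² + b²) = √(0.04114 + 0.32026) = 0.60117.
True dip = arctan(0.60117) = 31.0°, dipping toward NNW (azimuth ≈ 340°).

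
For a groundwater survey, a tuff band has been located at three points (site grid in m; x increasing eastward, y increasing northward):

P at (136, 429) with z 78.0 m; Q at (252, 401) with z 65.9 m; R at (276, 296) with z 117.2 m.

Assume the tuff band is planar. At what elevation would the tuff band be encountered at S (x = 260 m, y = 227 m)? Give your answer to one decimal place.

Two edge vectors: P→Q = (116, -28, -12.1), P→R = (140, -133, 39.2).
Normal n = (P→Q) × (P→R) = (-2706.9, -6241.2, -11508).
So ∂z/∂x = −n_x/n_z = −0.23522 and ∂z/∂y = −n_y/n_z = −0.54234.
Intercept c from P: 78 + 31.99 + 232.66 = 342.65.
At (260, 227): z = −61.2 − 123.1 + 342.65 = 158.4 m.

158.4 m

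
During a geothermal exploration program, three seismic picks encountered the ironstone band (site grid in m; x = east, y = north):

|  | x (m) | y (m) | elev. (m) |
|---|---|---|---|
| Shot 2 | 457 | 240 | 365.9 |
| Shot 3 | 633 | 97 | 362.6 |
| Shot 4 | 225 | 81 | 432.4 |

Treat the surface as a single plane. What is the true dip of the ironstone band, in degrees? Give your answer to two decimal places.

Let the plane be z = a·x + b·y + c.
Shot 3−Shot 2: 176a − 143b = −3.3;  Shot 4−Shot 2: −232a − 159b = 66.5.
Solving gives a = −0.16406, b = −0.17885.
Gradient magnitude |∇z| = √(a² + b²) = √(0.02692 + 0.03199) = 0.24270.
True dip = arctan(0.24270) = 13.64°, dipping toward NE (azimuth ≈ 043°).

13.64°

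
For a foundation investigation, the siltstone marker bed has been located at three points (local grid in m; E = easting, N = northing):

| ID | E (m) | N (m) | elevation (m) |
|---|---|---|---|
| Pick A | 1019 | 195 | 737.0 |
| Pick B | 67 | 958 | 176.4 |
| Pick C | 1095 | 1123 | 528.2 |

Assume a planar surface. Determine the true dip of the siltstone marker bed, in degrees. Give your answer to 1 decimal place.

24.8°

Let the plane be z = a·E + b·N + c.
Pick B−Pick A: −952a + 763b = −560.6;  Pick C−Pick A: 76a + 928b = −208.8.
Solving gives a = 0.38337, b = −0.25640.
Gradient magnitude |∇z| = √(a² + b²) = √(0.14697 + 0.06574) = 0.46121.
True dip = arctan(0.46121) = 24.8°, dipping toward NW (azimuth ≈ 304°).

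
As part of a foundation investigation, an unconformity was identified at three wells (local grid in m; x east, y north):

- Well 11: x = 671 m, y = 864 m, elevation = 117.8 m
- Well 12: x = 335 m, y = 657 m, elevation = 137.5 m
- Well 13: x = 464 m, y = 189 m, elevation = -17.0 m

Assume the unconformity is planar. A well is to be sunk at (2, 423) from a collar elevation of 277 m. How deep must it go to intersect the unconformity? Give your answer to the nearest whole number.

Let the plane be z = a·x + b·y + c.
Well 12−Well 11: −336a − 207b = 19.7;  Well 13−Well 11: −207a − 675b = −134.8.
Solving gives a = −0.22398, b = 0.26839.
Then c = 117.8 − a·671 − b·864 = 36.20.
At (2, 423): z_contact = −0.4 + 113.5 + 36.20 = 149.3 m.
Depth below ground = 277 − 149.3 = 128 m.

128 m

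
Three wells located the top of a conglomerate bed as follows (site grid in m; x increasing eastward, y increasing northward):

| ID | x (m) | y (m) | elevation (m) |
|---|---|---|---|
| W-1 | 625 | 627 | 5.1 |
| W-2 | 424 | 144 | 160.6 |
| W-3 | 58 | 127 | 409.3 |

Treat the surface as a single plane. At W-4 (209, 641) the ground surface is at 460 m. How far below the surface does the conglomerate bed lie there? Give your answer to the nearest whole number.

Two edge vectors: W-1→W-2 = (-201, -483, 155.5), W-1→W-3 = (-567, -500, 404.2).
Normal n = (W-1→W-2) × (W-1→W-3) = (-117478.6, -6924.3, -173361).
So ∂z/∂x = −n_x/n_z = −0.67765 and ∂z/∂y = −n_y/n_z = −0.03994.
Intercept c from W-1: 5.1 + 423.53 + 25.04 = 453.68.
At (209, 641): z_contact = −141.6 − 25.6 + 453.68 = 286.4 m.
Depth below ground = 460 − 286.4 = 174 m.

174 m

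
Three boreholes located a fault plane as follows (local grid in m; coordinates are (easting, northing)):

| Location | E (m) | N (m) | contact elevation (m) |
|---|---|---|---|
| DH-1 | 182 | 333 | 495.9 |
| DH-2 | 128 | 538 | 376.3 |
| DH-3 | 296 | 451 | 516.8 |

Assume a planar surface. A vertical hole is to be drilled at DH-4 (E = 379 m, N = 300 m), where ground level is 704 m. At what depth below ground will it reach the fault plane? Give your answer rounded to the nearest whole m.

Two edge vectors: DH-1→DH-2 = (-54, 205, -119.6), DH-1→DH-3 = (114, 118, 20.9).
Normal n = (DH-1→DH-2) × (DH-1→DH-3) = (18397.3, -12505.8, -29742).
So ∂z/∂E = −n_x/n_z = 0.61856 and ∂z/∂N = −n_y/n_z = −0.42048.
Intercept c from DH-1: 495.9 − 112.58 + 140.02 = 523.34.
At (379, 300): z_contact = 234.4 − 126.1 + 523.34 = 631.6 m.
Depth below ground = 704 − 631.6 = 72 m.

72 m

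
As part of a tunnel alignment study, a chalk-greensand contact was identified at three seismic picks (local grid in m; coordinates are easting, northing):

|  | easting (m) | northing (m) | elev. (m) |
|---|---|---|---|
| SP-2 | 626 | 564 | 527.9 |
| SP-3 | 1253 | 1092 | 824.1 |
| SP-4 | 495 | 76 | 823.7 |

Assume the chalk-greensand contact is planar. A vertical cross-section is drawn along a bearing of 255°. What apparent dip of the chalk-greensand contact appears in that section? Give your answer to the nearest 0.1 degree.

Let the plane be z = a·easting + b·northing + c.
SP-3−SP-2: 627a + 528b = 296.2;  SP-4−SP-2: −131a − 488b = 295.8.
Solving gives a = 1.26992, b = −0.94705.
Unit vector along 255° is (sin 255°, cos 255°) = (-0.9659, -0.2588).
Slope in that direction = a·(-0.9659) + b·(-0.2588) = −0.98154.
Apparent dip = arctan|0.98154| = 44.5° (true dip is 57.7°, so apparent ≤ true as expected).

44.5°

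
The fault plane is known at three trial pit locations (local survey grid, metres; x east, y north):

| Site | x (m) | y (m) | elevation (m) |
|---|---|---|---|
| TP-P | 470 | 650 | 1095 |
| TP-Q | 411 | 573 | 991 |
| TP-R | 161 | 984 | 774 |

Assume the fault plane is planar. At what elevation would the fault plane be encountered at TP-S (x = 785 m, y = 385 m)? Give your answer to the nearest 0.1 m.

Let the plane be z = a·x + b·y + c.
TP-Q−TP-P: −59a − 77b = −104;  TP-R−TP-P: −309a + 334b = −321.
Solving gives a = 1.36677, b = 0.30339.
Then c = 1095 − a·470 − b·650 = 255.42.
At (785, 385): z = 1072.9 + 116.8 + 255.42 = 1445.1 m.

1445.1 m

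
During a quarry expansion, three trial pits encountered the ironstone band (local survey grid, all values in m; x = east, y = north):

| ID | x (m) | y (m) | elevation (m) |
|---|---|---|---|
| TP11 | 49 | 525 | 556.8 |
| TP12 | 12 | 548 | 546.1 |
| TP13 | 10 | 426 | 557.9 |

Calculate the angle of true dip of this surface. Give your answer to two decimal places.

Let the plane be z = a·x + b·y + c.
TP12−TP11: −37a + 23b = −10.7;  TP13−TP11: −39a − 99b = 1.1.
Solving gives a = 0.22675, b = −0.10044.
Gradient magnitude |∇z| = √(a² + b²) = √(0.05142 + 0.01009) = 0.24800.
True dip = arctan(0.24800) = 13.93°, dipping toward WNW (azimuth ≈ 294°).

13.93°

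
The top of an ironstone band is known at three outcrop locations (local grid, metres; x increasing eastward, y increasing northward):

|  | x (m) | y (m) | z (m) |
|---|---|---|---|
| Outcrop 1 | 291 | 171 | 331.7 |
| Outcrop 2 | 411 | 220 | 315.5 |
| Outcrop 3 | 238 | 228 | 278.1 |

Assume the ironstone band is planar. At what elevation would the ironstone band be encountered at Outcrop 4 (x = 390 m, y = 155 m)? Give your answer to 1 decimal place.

Let the plane be z = a·x + b·y + c.
Outcrop 2−Outcrop 1: 120a + 49b = −16.2;  Outcrop 3−Outcrop 1: −53a + 57b = −53.6.
Solving gives a = 0.18046, b = −0.77255.
Then c = 331.7 − a·291 − b·171 = 411.29.
At (390, 155): z = 70.4 − 119.7 + 411.29 = 361.9 m.

361.9 m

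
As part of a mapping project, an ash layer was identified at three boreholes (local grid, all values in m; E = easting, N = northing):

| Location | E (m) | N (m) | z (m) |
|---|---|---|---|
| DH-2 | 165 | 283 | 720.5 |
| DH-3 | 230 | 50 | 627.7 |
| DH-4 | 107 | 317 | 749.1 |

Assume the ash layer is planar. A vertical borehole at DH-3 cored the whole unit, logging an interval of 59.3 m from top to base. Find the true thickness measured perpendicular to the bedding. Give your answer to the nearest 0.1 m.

54.3 m

Let the plane be z = a·E + b·N + c.
DH-3−DH-2: 65a − 233b = −92.8;  DH-4−DH-2: −58a + 34b = 28.6.
Solving gives a = −0.31039, b = 0.31169.
|∇z| = √(a²+b²) = 0.43988, so dip δ = arctan(0.43988) = 23.74°.
True thickness = vertical thickness × cos δ = 59.3 × cos 23.74° = 54.3 m.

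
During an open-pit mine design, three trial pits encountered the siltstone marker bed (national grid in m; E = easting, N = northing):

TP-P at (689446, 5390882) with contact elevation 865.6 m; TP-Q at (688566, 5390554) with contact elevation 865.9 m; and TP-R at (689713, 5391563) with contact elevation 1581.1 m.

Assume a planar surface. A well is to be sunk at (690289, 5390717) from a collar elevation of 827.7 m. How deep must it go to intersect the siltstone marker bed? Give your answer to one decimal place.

552.1 m

Let the plane be z = a·E + b·N + c.
TP-Q−TP-P: −880a − 328b = 0.3;  TP-R−TP-P: 267a + 681b = 715.5.
Solving gives a = −0.459031589, b = 1.230633530.
Then c = 865.6 − a·689446 − b·5390882 = −6316857.05.
At (690289, 5390717): z_contact = −316864.46 + 6633997.09 − 6316857.05 = 275.58 m.
Depth below ground = 827.7 − 275.58 = 552.1 m.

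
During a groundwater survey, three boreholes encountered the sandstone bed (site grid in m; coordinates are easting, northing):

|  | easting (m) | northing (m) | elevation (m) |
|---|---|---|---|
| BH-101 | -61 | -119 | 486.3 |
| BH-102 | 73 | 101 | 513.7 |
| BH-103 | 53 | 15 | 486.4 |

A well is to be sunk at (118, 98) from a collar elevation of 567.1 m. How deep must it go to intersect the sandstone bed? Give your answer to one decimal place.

Let the plane be z = a·easting + b·northing + c.
BH-102−BH-101: 134a + 220b = 27.4;  BH-103−BH-101: 114a + 134b = 0.1.
Solving gives a = −0.51230, b = 0.43658.
Then c = 486.3 − a·-61 − b·-119 = 507.00.
At (118, 98): z_contact = −60.45 + 42.78 + 507.00 = 489.34 m.
Depth below ground = 567.1 − 489.34 = 77.8 m.

77.8 m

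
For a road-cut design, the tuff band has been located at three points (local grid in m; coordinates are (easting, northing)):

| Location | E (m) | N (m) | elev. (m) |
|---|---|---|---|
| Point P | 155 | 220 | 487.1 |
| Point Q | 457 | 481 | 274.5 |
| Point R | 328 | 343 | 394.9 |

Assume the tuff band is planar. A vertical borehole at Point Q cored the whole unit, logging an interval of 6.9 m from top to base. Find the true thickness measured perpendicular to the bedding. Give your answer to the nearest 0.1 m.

4.5 m

Two edge vectors: Point P→Point Q = (302, 261, -212.6), Point P→Point R = (173, 123, -92.2).
Normal n = (Point P→Point Q) × (Point P→Point R) = (2085.6, -8935.4, -8007).
So ∂z/∂E = −n_x/n_z = 0.26047 and ∂z/∂N = −n_y/n_z = −1.11595.
|∇z| = √(a²+b²) = 1.14594, so dip δ = arctan(1.14594) = 48.89°.
True thickness = vertical thickness × cos δ = 6.9 × cos 48.89° = 4.5 m.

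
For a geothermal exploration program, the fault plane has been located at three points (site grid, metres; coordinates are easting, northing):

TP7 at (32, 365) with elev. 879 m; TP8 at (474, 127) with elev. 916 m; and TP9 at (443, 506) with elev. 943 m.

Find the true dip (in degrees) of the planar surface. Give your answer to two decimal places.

8.62°

Two edge vectors: TP7→TP8 = (442, -238, 37), TP7→TP9 = (411, 141, 64).
Normal n = (TP7→TP8) × (TP7→TP9) = (-20449, -13081, 160140).
So ∂z/∂easting = −n_x/n_z = 0.12769 and ∂z/∂northing = −n_y/n_z = 0.08168.
Gradient magnitude |∇z| = √(a² + b²) = √(0.01631 + 0.00667) = 0.15159.
True dip = arctan(0.15159) = 8.62°, dipping toward WSW (azimuth ≈ 237°).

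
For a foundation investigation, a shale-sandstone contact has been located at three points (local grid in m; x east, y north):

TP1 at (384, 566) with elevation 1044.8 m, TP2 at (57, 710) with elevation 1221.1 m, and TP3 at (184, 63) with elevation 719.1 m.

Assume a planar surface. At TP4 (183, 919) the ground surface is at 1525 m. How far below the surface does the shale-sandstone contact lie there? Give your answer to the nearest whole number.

178 m

Two edge vectors: TP1→TP2 = (-327, 144, 176.3), TP1→TP3 = (-200, -503, -325.7).
Normal n = (TP1→TP2) × (TP1→TP3) = (41778.1, -141763.9, 193281).
So ∂z/∂x = −n_x/n_z = −0.21615 and ∂z/∂y = −n_y/n_z = 0.73346.
Intercept c from TP1: 1044.8 + 83.00 − 415.14 = 712.66.
At (183, 919): z_contact = −39.6 + 674.0 + 712.66 = 1347.2 m.
Depth below ground = 1525 − 1347.2 = 178 m.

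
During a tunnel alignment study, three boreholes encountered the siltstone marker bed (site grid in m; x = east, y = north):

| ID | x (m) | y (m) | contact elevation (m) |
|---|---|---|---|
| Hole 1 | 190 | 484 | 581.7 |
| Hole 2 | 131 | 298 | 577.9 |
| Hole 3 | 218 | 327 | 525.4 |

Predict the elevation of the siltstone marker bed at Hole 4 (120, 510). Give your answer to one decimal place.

635.6 m

Let the plane be z = a·x + b·y + c.
Hole 2−Hole 1: −59a − 186b = −3.8;  Hole 3−Hole 1: 28a − 157b = −56.3.
Solving gives a = −0.68241, b = 0.23689.
Then c = 581.7 − a·190 − b·484 = 596.70.
At (120, 510): z = −81.9 + 120.8 + 596.70 = 635.6 m.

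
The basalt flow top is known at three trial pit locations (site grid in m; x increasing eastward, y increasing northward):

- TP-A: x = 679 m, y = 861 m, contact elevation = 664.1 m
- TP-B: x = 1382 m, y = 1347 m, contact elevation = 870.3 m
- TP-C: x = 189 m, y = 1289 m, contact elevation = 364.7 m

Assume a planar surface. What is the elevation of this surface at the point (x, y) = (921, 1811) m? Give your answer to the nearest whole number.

Let the plane be z = a·x + b·y + c.
TP-B−TP-A: 703a + 486b = 206.2;  TP-C−TP-A: −490a + 428b = −299.4.
Solving gives a = 0.43368, b = −0.20303.
Then c = 664.1 − a·679 − b·861 = 544.45.
At (921, 1811): z = 399.4 − 367.7 + 544.45 = 576.2 m.

576 m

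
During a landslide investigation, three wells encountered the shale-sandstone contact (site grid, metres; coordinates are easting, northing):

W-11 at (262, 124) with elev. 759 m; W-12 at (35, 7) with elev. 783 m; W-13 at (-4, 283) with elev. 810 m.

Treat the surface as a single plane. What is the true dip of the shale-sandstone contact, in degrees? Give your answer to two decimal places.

Let the plane be z = a·easting + b·northing + c.
W-12−W-11: −227a − 117b = 24;  W-13−W-11: −266a + 159b = 51.
Solving gives a = −0.14555, b = 0.07726.
Gradient magnitude |∇z| = √(a² + b²) = √(0.02118 + 0.00597) = 0.16478.
True dip = arctan(0.16478) = 9.36°, dipping toward ESE (azimuth ≈ 118°).

9.36°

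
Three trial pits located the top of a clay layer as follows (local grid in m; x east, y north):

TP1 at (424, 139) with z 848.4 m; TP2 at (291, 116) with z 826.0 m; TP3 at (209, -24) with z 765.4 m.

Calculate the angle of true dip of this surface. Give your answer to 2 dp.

Let the plane be z = a·x + b·y + c.
TP2−TP1: −133a − 23b = −22.4;  TP3−TP1: −215a − 163b = −83.
Solving gives a = 0.10411, b = 0.37188.
Gradient magnitude |∇z| = √(a² + b²) = √(0.01084 + 0.13829) = 0.38618.
True dip = arctan(0.38618) = 21.12°, dipping toward SSW (azimuth ≈ 196°).

21.12°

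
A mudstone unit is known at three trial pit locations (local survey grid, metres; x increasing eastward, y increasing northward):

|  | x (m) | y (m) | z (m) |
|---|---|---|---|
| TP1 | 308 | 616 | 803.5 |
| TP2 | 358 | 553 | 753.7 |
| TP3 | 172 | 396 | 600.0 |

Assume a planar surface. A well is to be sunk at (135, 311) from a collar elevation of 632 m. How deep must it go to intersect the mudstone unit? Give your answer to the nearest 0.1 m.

109.1 m

Two edge vectors: TP1→TP2 = (50, -63, -49.8), TP1→TP3 = (-136, -220, -203.5).
Normal n = (TP1→TP2) × (TP1→TP3) = (1864.5, 16947.8, -19568).
So ∂z/∂x = −n_x/n_z = 0.09528 and ∂z/∂y = −n_y/n_z = 0.86610.
Intercept c from TP1: 803.5 − 29.35 − 533.52 = 240.64.
At (135, 311): z_contact = 12.86 + 269.36 + 240.64 = 522.86 m.
Depth below ground = 632 − 522.86 = 109.1 m.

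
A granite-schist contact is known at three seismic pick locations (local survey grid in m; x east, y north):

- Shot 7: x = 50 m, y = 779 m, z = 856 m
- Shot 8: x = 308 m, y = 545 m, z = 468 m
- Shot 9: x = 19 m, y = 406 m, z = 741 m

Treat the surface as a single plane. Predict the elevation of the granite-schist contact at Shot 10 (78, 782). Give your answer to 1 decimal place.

Let the plane be z = a·x + b·y + c.
Shot 8−Shot 7: 258a − 234b = −388;  Shot 9−Shot 7: −31a − 373b = −115.
Solving gives a = −1.13843, b = 0.40293.
Then c = 856 − a·50 − b·779 = 599.04.
At (78, 782): z = −88.8 + 315.1 + 599.04 = 825.3 m.

825.3 m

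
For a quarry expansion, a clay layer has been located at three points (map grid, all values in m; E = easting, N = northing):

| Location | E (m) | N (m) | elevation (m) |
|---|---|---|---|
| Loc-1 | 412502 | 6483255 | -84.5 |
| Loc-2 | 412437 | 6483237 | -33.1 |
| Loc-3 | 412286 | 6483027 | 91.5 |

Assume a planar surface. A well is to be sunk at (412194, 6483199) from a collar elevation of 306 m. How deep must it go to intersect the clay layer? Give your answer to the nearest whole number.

148 m

Let the plane be z = a·E + b·N + c.
Loc-2−Loc-1: −65a − 18b = 51.4;  Loc-3−Loc-1: −216a − 228b = 176.
Solving gives a = −0.78221734, b = −0.03088181.
Then c = -84.5 − a·412502 − b·6483255 = 522796.40.
At (412194, 6483199): z_contact = −322425.3 − 200213.0 + 522796.40 = 158.2 m.
Depth below ground = 306 − 158.2 = 148 m.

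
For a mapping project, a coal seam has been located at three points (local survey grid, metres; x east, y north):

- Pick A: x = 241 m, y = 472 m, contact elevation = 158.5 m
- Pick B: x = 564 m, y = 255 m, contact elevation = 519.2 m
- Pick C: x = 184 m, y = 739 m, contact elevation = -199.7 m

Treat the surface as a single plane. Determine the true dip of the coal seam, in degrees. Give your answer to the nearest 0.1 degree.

Let the plane be z = a·x + b·y + c.
Pick B−Pick A: 323a − 217b = 360.7;  Pick C−Pick A: −57a + 267b = −358.2.
Solving gives a = 0.25148, b = −1.28789.
Gradient magnitude |∇z| = √(a² + b²) = √(0.06324 + 1.65865) = 1.31221.
True dip = arctan(1.31221) = 52.7°, dipping toward N (azimuth ≈ 349°).

52.7°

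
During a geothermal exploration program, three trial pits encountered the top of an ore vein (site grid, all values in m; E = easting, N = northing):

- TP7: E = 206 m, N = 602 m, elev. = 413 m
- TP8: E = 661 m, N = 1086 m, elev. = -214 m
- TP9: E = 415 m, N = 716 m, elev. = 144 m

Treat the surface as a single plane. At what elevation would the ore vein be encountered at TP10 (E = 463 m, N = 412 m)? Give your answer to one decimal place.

Let the plane be z = a·E + b·N + c.
TP8−TP7: 455a + 484b = −627;  TP9−TP7: 209a + 114b = −269.
Solving gives a = −1.191373, b = −0.175466.
Then c = 413 − a·206 − b·602 = 764.05.
At (463, 412): z = −551.6 − 72.3 + 764.05 = 140.2 m.

140.2 m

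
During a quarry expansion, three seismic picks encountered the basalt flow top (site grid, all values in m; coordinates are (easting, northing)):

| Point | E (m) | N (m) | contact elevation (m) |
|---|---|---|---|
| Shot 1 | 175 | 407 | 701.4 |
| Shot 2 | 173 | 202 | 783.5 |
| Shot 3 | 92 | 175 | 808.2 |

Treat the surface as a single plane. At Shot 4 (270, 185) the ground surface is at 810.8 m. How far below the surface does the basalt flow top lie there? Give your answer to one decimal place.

Two edge vectors: Shot 1→Shot 2 = (-2, -205, 82.1), Shot 1→Shot 3 = (-83, -232, 106.8).
Normal n = (Shot 1→Shot 2) × (Shot 1→Shot 3) = (-2846.8, -6600.7, -16551).
So ∂z/∂E = −n_x/n_z = −0.17200 and ∂z/∂N = −n_y/n_z = −0.39881.
Intercept c from Shot 1: 701.4 + 30.10 + 162.32 = 893.82.
At (270, 185): z_contact = −46.44 − 73.78 + 893.82 = 773.60 m.
Depth below ground = 810.8 − 773.60 = 37.2 m.

37.2 m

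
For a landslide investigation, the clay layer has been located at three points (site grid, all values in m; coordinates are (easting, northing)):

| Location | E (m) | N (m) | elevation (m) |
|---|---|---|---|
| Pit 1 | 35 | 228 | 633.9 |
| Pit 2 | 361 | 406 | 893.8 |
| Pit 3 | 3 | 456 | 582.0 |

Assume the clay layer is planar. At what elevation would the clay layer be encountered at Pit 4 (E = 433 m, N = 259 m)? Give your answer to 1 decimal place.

971.2 m

Two edge vectors: Pit 1→Pit 2 = (326, 178, 259.9), Pit 1→Pit 3 = (-32, 228, -51.9).
Normal n = (Pit 1→Pit 2) × (Pit 1→Pit 3) = (-68495.4, 8602.6, 80024).
So ∂z/∂E = −n_x/n_z = 0.85594 and ∂z/∂N = −n_y/n_z = −0.10750.
Intercept c from Pit 1: 633.9 − 29.96 + 24.51 = 628.45.
At (433, 259): z = 370.6 − 27.8 + 628.45 = 971.2 m.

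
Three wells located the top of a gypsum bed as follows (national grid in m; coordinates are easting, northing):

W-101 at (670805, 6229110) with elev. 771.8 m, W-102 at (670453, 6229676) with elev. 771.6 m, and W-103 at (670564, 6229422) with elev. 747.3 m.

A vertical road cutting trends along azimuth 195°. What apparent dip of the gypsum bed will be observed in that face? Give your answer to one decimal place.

24.0°

Let the plane be z = a·easting + b·northing + c.
W-102−W-101: −352a + 566b = −0.2;  W-103−W-101: −241a + 312b = −24.5.
Solving gives a = 0.51932, b = 0.32262.
Unit vector along 195° is (sin 195°, cos 195°) = (-0.2588, -0.9659).
Slope in that direction = a·(-0.2588) + b·(-0.9659) = −0.44603.
Apparent dip = arctan|0.44603| = 24.0° (true dip is 31.4°, so apparent ≤ true as expected).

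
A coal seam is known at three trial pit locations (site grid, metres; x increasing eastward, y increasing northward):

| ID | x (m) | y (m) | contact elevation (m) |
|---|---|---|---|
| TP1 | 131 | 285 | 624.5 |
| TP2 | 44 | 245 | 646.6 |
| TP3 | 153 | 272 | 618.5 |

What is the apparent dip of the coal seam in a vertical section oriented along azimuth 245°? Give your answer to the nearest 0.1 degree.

Two edge vectors: TP1→TP2 = (-87, -40, 22.1), TP1→TP3 = (22, -13, -6).
Normal n = (TP1→TP2) × (TP1→TP3) = (527.3, -35.8, 2011).
So ∂z/∂x = −n_x/n_z = −0.26221 and ∂z/∂y = −n_y/n_z = 0.01780.
Unit vector along 245° is (sin 245°, cos 245°) = (-0.9063, -0.4226).
Slope in that direction = a·(-0.9063) + b·(-0.4226) = 0.23012.
Apparent dip = arctan|0.23012| = 13.0° (true dip is 14.7°, so apparent ≤ true as expected).

13.0°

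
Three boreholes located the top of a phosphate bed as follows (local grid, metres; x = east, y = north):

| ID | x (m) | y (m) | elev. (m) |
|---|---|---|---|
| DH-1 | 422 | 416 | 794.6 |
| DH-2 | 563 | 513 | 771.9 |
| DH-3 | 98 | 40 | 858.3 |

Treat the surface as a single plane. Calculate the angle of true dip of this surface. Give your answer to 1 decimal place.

7.6°

Two edge vectors: DH-1→DH-2 = (141, 97, -22.7), DH-1→DH-3 = (-324, -376, 63.7).
Normal n = (DH-1→DH-2) × (DH-1→DH-3) = (-2356.3, -1626.9, -21588).
So ∂z/∂x = −n_x/n_z = −0.10915 and ∂z/∂y = −n_y/n_z = −0.07536.
Gradient magnitude |∇z| = √(a² + b²) = √(0.01191 + 0.00568) = 0.13264.
True dip = arctan(0.13264) = 7.6°, dipping toward NE (azimuth ≈ 055°).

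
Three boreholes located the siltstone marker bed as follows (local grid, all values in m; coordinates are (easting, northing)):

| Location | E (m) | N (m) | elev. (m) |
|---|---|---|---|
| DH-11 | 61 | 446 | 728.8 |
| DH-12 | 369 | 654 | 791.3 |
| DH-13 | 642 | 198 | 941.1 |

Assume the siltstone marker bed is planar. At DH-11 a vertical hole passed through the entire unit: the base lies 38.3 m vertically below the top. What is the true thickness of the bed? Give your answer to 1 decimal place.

36.3 m

Two edge vectors: DH-11→DH-12 = (308, 208, 62.5), DH-11→DH-13 = (581, -248, 212.3).
Normal n = (DH-11→DH-12) × (DH-11→DH-13) = (59658.4, -29075.9, -197232).
So ∂z/∂E = −n_x/n_z = 0.30248 and ∂z/∂N = −n_y/n_z = −0.14742.
|∇z| = √(a²+b²) = 0.33649, so dip δ = arctan(0.33649) = 18.60°.
True thickness = vertical thickness × cos δ = 38.3 × cos 18.60° = 36.3 m.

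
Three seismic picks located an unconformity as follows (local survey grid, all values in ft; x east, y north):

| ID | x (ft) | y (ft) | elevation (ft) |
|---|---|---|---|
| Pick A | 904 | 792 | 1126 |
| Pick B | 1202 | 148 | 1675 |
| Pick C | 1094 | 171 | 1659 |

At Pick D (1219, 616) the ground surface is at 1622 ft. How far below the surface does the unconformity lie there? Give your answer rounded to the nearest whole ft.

Let the plane be z = a·x + b·y + c.
Pick B−Pick A: 298a − 644b = 549;  Pick C−Pick A: 190a − 621b = 533.
Solving gives a = −0.03705, b = −0.86963.
Then c = 1126 − a·904 − b·792 = 1848.24.
At (1219, 616): z_contact = −45.2 − 535.7 + 1848.24 = 1267.4 ft.
Depth below ground = 1622 − 1267.4 = 355 ft.

355 ft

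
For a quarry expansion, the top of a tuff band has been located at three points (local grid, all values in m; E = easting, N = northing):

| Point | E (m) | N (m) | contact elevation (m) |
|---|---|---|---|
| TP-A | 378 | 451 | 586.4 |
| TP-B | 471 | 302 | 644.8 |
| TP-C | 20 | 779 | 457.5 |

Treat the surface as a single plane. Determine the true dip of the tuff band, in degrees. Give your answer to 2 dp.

Let the plane be z = a·E + b·N + c.
TP-B−TP-A: 93a − 149b = 58.4;  TP-C−TP-A: −358a + 328b = −128.9.
Solving gives a = 0.00223, b = −0.39056.
Gradient magnitude |∇z| = √(a² + b²) = √(0.00000 + 0.15253) = 0.39056.
True dip = arctan(0.39056) = 21.33°, dipping toward N (azimuth ≈ 360°).

21.33°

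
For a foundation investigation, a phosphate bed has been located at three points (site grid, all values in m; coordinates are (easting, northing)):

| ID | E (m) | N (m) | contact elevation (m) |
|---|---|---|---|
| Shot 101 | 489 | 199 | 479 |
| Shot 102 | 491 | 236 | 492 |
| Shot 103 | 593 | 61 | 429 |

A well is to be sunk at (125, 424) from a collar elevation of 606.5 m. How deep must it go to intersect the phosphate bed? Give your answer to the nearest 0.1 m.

Two edge vectors: Shot 101→Shot 102 = (2, 37, 13), Shot 101→Shot 103 = (104, -138, -50).
Normal n = (Shot 101→Shot 102) × (Shot 101→Shot 103) = (-56, 1452, -4124).
So ∂z/∂E = −n_x/n_z = −0.01358 and ∂z/∂N = −n_y/n_z = 0.35209.
Intercept c from Shot 101: 479 + 6.64 − 70.06 = 415.58.
At (125, 424): z_contact = −1.70 + 149.28 + 415.58 = 563.16 m.
Depth below ground = 606.5 − 563.16 = 43.3 m.

43.3 m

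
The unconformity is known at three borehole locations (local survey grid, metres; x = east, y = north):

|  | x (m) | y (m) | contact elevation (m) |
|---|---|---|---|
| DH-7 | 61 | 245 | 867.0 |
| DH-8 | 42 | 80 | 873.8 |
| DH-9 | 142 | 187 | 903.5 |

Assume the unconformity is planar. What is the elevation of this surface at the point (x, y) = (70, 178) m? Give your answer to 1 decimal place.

876.3 m

Let the plane be z = a·x + b·y + c.
DH-8−DH-7: −19a − 165b = 6.8;  DH-9−DH-7: 81a − 58b = 36.5.
Solving gives a = 0.38903, b = −0.08601.
Then c = 867 − a·61 − b·245 = 864.34.
At (70, 178): z = 27.2 − 15.3 + 864.34 = 876.3 m.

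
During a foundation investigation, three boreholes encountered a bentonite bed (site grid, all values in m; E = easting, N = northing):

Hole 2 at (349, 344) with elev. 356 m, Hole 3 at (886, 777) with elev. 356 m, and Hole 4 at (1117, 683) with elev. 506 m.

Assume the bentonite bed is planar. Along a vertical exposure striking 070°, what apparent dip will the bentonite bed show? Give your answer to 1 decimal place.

12.5°

Let the plane be z = a·E + b·N + c.
Hole 3−Hole 2: 537a + 433b = 0;  Hole 4−Hole 2: 768a + 339b = 150.
Solving gives a = 0.43156, b = −0.53521.
Unit vector along 070° is (sin 70°, cos 70°) = (0.9397, 0.3420).
Slope in that direction = a·(0.9397) + b·(0.3420) = 0.22248.
Apparent dip = arctan|0.22248| = 12.5° (true dip is 34.5°, so apparent ≤ true as expected).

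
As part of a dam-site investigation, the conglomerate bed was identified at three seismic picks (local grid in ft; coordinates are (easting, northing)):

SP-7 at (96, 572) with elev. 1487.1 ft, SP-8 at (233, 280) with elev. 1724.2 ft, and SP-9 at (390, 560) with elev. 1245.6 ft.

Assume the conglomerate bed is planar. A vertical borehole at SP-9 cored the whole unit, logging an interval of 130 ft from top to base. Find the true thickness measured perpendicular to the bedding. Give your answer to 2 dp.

72.12 ft

Two edge vectors: SP-7→SP-8 = (137, -292, 237.1), SP-7→SP-9 = (294, -12, -241.5).
Normal n = (SP-7→SP-8) × (SP-7→SP-9) = (73363.2, 102792.9, 84204).
So ∂z/∂E = −n_x/n_z = −0.87126 and ∂z/∂N = −n_y/n_z = −1.22076.
|∇z| = √(a²+b²) = 1.49978, so dip δ = arctan(1.49978) = 56.31°.
True thickness = vertical thickness × cos δ = 130 × cos 56.31° = 72.12 ft.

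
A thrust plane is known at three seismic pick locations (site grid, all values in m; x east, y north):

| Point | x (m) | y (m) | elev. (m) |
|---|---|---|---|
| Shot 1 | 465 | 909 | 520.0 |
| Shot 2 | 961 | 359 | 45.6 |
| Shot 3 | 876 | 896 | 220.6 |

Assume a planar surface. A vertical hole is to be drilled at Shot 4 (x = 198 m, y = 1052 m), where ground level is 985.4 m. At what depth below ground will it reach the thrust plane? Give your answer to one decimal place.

Let the plane be z = a·x + b·y + c.
Shot 2−Shot 1: 496a − 550b = −474.4;  Shot 3−Shot 1: 411a − 13b = −299.4.
Solving gives a = −0.721773, b = 0.211637.
Then c = 520 − a·465 − b·909 = 663.25.
At (198, 1052): z_contact = −142.91 + 222.64 + 663.25 = 742.98 m.
Depth below ground = 985.4 − 742.98 = 242.4 m.

242.4 m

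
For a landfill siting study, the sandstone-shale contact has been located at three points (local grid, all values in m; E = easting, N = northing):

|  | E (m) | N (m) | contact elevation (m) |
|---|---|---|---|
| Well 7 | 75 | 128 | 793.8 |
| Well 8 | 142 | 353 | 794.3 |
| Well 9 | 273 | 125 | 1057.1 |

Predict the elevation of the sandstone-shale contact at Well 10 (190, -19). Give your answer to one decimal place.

1003.7 m

Two edge vectors: Well 7→Well 8 = (67, 225, 0.5), Well 7→Well 9 = (198, -3, 263.3).
Normal n = (Well 7→Well 8) × (Well 7→Well 9) = (59244, -17542.1, -44751).
So ∂z/∂E = −n_x/n_z = 1.32386 and ∂z/∂N = −n_y/n_z = −0.39199.
Intercept c from Well 7: 793.8 − 99.29 + 50.18 = 744.69.
At (190, -19): z = 251.5 + 7.4 + 744.69 = 1003.7 m.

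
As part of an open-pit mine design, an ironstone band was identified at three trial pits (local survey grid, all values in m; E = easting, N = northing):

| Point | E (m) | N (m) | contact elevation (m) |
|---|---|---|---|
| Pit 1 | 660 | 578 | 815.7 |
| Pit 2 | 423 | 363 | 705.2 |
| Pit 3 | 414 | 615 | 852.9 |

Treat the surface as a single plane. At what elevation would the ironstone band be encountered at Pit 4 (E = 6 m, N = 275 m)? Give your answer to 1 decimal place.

Let the plane be z = a·E + b·N + c.
Pit 2−Pit 1: −237a − 215b = −110.5;  Pit 3−Pit 1: −246a + 37b = 37.2.
Solving gives a = −0.06341, b = 0.58385.
Then c = 815.7 − a·660 − b·578 = 520.08.
At (6, 275): z = −0.4 + 160.6 + 520.08 = 680.3 m.

680.3 m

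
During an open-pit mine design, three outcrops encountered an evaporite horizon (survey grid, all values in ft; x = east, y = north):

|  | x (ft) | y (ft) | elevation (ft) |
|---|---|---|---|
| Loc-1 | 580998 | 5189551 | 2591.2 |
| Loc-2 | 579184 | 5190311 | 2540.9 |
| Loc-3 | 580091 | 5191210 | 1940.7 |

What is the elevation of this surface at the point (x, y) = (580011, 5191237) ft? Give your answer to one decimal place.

Let the plane be z = a·x + b·y + c.
Loc-2−Loc-1: −1814a + 760b = −50.3;  Loc-3−Loc-1: −907a + 1659b = −650.5.
Solving gives a = −0.177117899, b = −0.488936669.
Then c = 2591.2 − a·580998 − b·5189551 = 2642858.13.
At (580011, 5191237): z = −102730.3 − 2538186.1 + 2642858.13 = 1941.7 ft.

1941.7 ft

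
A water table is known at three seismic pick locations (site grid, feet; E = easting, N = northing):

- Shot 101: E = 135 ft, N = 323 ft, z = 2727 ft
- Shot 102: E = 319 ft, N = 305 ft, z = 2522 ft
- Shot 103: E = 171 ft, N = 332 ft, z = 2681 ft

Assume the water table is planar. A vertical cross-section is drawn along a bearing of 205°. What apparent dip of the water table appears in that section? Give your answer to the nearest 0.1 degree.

Let the plane be z = a·E + b·N + c.
Shot 102−Shot 101: 184a − 18b = −205;  Shot 103−Shot 101: 36a + 9b = −46.
Solving gives a = −1.16016, b = −0.47049.
Unit vector along 205° is (sin 205°, cos 205°) = (-0.4226, -0.9063).
Slope in that direction = a·(-0.4226) + b·(-0.9063) = 0.91671.
Apparent dip = arctan|0.91671| = 42.5° (true dip is 51.4°, so apparent ≤ true as expected).

42.5°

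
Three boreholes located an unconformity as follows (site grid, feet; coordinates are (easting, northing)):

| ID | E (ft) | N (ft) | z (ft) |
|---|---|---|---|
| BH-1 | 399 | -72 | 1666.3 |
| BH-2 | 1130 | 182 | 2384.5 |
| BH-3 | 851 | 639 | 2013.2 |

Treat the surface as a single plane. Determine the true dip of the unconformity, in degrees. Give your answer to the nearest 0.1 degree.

Two edge vectors: BH-1→BH-2 = (731, 254, 718.2), BH-1→BH-3 = (452, 711, 346.9).
Normal n = (BH-1→BH-2) × (BH-1→BH-3) = (-422527.6, 71042.5, 404933).
So ∂z/∂E = −n_x/n_z = 1.04345 and ∂z/∂N = −n_y/n_z = −0.17544.
Gradient magnitude |∇z| = √(a² + b²) = √(1.08879 + 0.03078) = 1.05810.
True dip = arctan(1.05810) = 46.6°, dipping toward W (azimuth ≈ 280°).

46.6°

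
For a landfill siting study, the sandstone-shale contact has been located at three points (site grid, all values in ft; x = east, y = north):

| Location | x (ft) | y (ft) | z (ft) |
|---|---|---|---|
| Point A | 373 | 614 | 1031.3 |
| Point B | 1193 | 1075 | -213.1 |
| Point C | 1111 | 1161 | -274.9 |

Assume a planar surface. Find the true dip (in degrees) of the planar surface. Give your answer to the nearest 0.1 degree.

57.8°

Two edge vectors: Point A→Point B = (820, 461, -1244.4), Point A→Point C = (738, 547, -1306.2).
Normal n = (Point A→Point B) × (Point A→Point C) = (78528.6, 152716.8, 108322).
So ∂z/∂x = −n_x/n_z = −0.72496 and ∂z/∂y = −n_y/n_z = −1.40984.
Gradient magnitude |∇z| = √(a² + b²) = √(0.52556 + 1.98765) = 1.58531.
True dip = arctan(1.58531) = 57.8°, dipping toward NNE (azimuth ≈ 027°).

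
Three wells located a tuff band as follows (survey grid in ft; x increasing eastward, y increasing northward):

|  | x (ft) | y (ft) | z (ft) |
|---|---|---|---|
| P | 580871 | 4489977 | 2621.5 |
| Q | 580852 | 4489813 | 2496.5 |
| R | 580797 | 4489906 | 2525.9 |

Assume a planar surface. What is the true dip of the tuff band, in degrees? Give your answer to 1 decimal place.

Let the plane be z = a·x + b·y + c.
Q−P: −19a − 164b = −125;  R−P: −74a − 71b = −95.6.
Solving gives a = 0.63070, b = 0.68913.
Gradient magnitude |∇z| = √(a² + b²) = √(0.39779 + 0.47489) = 0.93417.
True dip = arctan(0.93417) = 43.1°, dipping toward SW (azimuth ≈ 222°).

43.1°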